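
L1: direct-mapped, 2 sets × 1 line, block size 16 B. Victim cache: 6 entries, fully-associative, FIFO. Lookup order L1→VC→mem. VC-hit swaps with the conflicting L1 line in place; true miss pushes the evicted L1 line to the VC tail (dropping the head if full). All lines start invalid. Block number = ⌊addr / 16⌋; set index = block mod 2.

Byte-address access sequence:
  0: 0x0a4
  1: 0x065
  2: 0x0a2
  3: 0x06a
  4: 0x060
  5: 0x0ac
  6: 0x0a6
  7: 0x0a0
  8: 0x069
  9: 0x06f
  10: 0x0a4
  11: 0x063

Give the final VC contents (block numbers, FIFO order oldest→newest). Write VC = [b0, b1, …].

  [0] addr=0xa4 blk=10 s=0: MISS | VC []
  [1] addr=0x65 blk=6 s=0: MISS | VC [10]
  [2] addr=0xa2 blk=10 s=0: VC-HIT | VC [6]
  [3] addr=0x6a blk=6 s=0: VC-HIT | VC [10]
  [4] addr=0x60 blk=6 s=0: L1-HIT | VC [10]
  [5] addr=0xac blk=10 s=0: VC-HIT | VC [6]
  [6] addr=0xa6 blk=10 s=0: L1-HIT | VC [6]
  [7] addr=0xa0 blk=10 s=0: L1-HIT | VC [6]
  [8] addr=0x69 blk=6 s=0: VC-HIT | VC [10]
  [9] addr=0x6f blk=6 s=0: L1-HIT | VC [10]
  [10] addr=0xa4 blk=10 s=0: VC-HIT | VC [6]
  [11] addr=0x63 blk=6 s=0: VC-HIT | VC [10]

VC = [10]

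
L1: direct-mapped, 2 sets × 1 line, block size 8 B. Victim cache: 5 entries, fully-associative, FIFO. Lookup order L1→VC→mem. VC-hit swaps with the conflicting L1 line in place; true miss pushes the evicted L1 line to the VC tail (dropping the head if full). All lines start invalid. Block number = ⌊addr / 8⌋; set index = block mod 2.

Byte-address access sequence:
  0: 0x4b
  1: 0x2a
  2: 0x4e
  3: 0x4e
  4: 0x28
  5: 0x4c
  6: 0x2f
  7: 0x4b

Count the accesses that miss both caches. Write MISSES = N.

MISSES = 2

#0 0x4b→b9/s1 MISS; vc=[]
#1 0x2a→b5/s1 MISS; vc=[9]
#2 0x4e→b9/s1 VC-HIT; vc=[5]
#3 0x4e→b9/s1 L1-HIT; vc=[5]
#4 0x28→b5/s1 VC-HIT; vc=[9]
#5 0x4c→b9/s1 VC-HIT; vc=[5]
#6 0x2f→b5/s1 VC-HIT; vc=[9]
#7 0x4b→b9/s1 VC-HIT; vc=[5]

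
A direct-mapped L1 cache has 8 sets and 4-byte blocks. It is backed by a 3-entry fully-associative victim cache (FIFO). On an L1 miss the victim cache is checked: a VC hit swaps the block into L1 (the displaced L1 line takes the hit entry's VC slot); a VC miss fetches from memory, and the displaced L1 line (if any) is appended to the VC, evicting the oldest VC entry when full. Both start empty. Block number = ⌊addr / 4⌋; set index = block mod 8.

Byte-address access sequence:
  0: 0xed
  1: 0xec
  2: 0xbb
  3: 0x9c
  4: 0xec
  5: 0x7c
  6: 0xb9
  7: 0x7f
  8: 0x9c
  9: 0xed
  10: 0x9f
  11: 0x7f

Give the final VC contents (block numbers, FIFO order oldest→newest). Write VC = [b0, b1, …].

  [0] addr=0xed blk=59 s=3: MISS | VC []
  [1] addr=0xec blk=59 s=3: L1-HIT | VC []
  [2] addr=0xbb blk=46 s=6: MISS | VC []
  [3] addr=0x9c blk=39 s=7: MISS | VC []
  [4] addr=0xec blk=59 s=3: L1-HIT | VC []
  [5] addr=0x7c blk=31 s=7: MISS | VC [39]
  [6] addr=0xb9 blk=46 s=6: L1-HIT | VC [39]
  [7] addr=0x7f blk=31 s=7: L1-HIT | VC [39]
  [8] addr=0x9c blk=39 s=7: VC-HIT | VC [31]
  [9] addr=0xed blk=59 s=3: L1-HIT | VC [31]
  [10] addr=0x9f blk=39 s=7: L1-HIT | VC [31]
  [11] addr=0x7f blk=31 s=7: VC-HIT | VC [39]

VC = [39]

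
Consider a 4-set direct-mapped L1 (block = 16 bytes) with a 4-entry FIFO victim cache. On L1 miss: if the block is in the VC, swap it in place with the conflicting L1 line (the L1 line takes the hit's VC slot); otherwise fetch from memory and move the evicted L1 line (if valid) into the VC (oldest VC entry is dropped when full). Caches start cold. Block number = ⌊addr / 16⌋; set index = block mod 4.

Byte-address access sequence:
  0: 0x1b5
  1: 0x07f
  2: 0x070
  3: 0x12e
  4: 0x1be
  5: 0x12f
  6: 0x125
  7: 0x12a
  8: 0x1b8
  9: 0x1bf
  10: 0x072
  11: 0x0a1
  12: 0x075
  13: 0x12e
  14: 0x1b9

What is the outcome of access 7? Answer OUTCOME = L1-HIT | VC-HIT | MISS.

OUTCOME = L1-HIT

0: 0x1b5 (blk 27, set 3) → MISS  vc=[]
1: 0x7f (blk 7, set 3) → MISS  vc=[27]
2: 0x70 (blk 7, set 3) → L1-HIT  vc=[27]
3: 0x12e (blk 18, set 2) → MISS  vc=[27]
4: 0x1be (blk 27, set 3) → VC-HIT  vc=[7]
5: 0x12f (blk 18, set 2) → L1-HIT  vc=[7]
6: 0x125 (blk 18, set 2) → L1-HIT  vc=[7]
7: 0x12a (blk 18, set 2) → L1-HIT  vc=[7]
8: 0x1b8 (blk 27, set 3) → L1-HIT  vc=[7]
9: 0x1bf (blk 27, set 3) → L1-HIT  vc=[7]
10: 0x72 (blk 7, set 3) → VC-HIT  vc=[27]
11: 0xa1 (blk 10, set 2) → MISS  vc=[27, 18]
12: 0x75 (blk 7, set 3) → L1-HIT  vc=[27, 18]
13: 0x12e (blk 18, set 2) → VC-HIT  vc=[27, 10]
14: 0x1b9 (blk 27, set 3) → VC-HIT  vc=[7, 10]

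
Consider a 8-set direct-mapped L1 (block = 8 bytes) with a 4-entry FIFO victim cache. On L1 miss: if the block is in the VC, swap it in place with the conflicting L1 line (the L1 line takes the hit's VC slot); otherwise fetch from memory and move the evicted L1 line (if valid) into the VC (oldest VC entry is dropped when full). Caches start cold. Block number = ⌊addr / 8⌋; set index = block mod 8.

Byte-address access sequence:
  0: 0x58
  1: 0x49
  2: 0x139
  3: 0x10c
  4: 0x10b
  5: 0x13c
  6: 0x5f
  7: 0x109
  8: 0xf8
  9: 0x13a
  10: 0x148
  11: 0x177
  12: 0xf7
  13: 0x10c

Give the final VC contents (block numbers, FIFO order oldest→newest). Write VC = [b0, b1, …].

VC = [9, 31, 41, 46]

#0 0x58→b11/s3 MISS; vc=[]
#1 0x49→b9/s1 MISS; vc=[]
#2 0x139→b39/s7 MISS; vc=[]
#3 0x10c→b33/s1 MISS; vc=[9]
#4 0x10b→b33/s1 L1-HIT; vc=[9]
#5 0x13c→b39/s7 L1-HIT; vc=[9]
#6 0x5f→b11/s3 L1-HIT; vc=[9]
#7 0x109→b33/s1 L1-HIT; vc=[9]
#8 0xf8→b31/s7 MISS; vc=[9,39]
#9 0x13a→b39/s7 VC-HIT; vc=[9,31]
#10 0x148→b41/s1 MISS; vc=[9,31,33]
#11 0x177→b46/s6 MISS; vc=[9,31,33]
#12 0xf7→b30/s6 MISS; vc=[9,31,33,46]
#13 0x10c→b33/s1 VC-HIT; vc=[9,31,41,46]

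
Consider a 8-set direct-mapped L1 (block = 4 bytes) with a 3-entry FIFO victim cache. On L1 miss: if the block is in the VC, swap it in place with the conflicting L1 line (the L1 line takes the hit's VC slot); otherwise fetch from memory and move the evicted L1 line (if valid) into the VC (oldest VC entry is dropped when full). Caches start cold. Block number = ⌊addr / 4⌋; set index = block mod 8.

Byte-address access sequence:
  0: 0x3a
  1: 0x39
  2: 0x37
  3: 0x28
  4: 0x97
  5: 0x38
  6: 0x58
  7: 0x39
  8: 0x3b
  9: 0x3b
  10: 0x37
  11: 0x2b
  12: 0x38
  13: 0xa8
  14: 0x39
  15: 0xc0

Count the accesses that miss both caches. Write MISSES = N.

MISSES = 7

0: 0x3a (blk 14, set 6) → MISS  vc=[]
1: 0x39 (blk 14, set 6) → L1-HIT  vc=[]
2: 0x37 (blk 13, set 5) → MISS  vc=[]
3: 0x28 (blk 10, set 2) → MISS  vc=[]
4: 0x97 (blk 37, set 5) → MISS  vc=[13]
5: 0x38 (blk 14, set 6) → L1-HIT  vc=[13]
6: 0x58 (blk 22, set 6) → MISS  vc=[13, 14]
7: 0x39 (blk 14, set 6) → VC-HIT  vc=[13, 22]
8: 0x3b (blk 14, set 6) → L1-HIT  vc=[13, 22]
9: 0x3b (blk 14, set 6) → L1-HIT  vc=[13, 22]
10: 0x37 (blk 13, set 5) → VC-HIT  vc=[37, 22]
11: 0x2b (blk 10, set 2) → L1-HIT  vc=[37, 22]
12: 0x38 (blk 14, set 6) → L1-HIT  vc=[37, 22]
13: 0xa8 (blk 42, set 2) → MISS  vc=[37, 22, 10]
14: 0x39 (blk 14, set 6) → L1-HIT  vc=[37, 22, 10]
15: 0xc0 (blk 48, set 0) → MISS  vc=[37, 22, 10]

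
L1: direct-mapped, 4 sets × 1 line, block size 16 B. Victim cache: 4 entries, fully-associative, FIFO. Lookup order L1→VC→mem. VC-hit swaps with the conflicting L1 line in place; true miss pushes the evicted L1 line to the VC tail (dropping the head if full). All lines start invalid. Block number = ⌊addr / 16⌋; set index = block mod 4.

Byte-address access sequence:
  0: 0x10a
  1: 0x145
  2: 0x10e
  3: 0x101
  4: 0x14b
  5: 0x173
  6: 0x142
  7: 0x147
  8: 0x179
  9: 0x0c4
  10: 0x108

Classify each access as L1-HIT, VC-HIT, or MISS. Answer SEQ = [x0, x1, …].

SEQ = [MISS, MISS, VC-HIT, L1-HIT, VC-HIT, MISS, L1-HIT, L1-HIT, L1-HIT, MISS, VC-HIT]

  [0] addr=0x10a blk=16 s=0: MISS | VC []
  [1] addr=0x145 blk=20 s=0: MISS | VC [16]
  [2] addr=0x10e blk=16 s=0: VC-HIT | VC [20]
  [3] addr=0x101 blk=16 s=0: L1-HIT | VC [20]
  [4] addr=0x14b blk=20 s=0: VC-HIT | VC [16]
  [5] addr=0x173 blk=23 s=3: MISS | VC [16]
  [6] addr=0x142 blk=20 s=0: L1-HIT | VC [16]
  [7] addr=0x147 blk=20 s=0: L1-HIT | VC [16]
  [8] addr=0x179 blk=23 s=3: L1-HIT | VC [16]
  [9] addr=0xc4 blk=12 s=0: MISS | VC [16, 20]
  [10] addr=0x108 blk=16 s=0: VC-HIT | VC [12, 20]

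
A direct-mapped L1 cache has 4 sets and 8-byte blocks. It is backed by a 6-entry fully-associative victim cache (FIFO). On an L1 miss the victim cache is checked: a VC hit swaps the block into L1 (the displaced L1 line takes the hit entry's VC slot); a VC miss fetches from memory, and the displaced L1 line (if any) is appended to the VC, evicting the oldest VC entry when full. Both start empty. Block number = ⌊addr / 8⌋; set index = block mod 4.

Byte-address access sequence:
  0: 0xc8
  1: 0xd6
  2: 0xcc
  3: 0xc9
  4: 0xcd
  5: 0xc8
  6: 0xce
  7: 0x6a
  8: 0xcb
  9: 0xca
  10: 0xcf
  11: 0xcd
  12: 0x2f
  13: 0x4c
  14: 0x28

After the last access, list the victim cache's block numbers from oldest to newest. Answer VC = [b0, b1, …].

0: 0xc8 (blk 25, set 1) → MISS  vc=[]
1: 0xd6 (blk 26, set 2) → MISS  vc=[]
2: 0xcc (blk 25, set 1) → L1-HIT  vc=[]
3: 0xc9 (blk 25, set 1) → L1-HIT  vc=[]
4: 0xcd (blk 25, set 1) → L1-HIT  vc=[]
5: 0xc8 (blk 25, set 1) → L1-HIT  vc=[]
6: 0xce (blk 25, set 1) → L1-HIT  vc=[]
7: 0x6a (blk 13, set 1) → MISS  vc=[25]
8: 0xcb (blk 25, set 1) → VC-HIT  vc=[13]
9: 0xca (blk 25, set 1) → L1-HIT  vc=[13]
10: 0xcf (blk 25, set 1) → L1-HIT  vc=[13]
11: 0xcd (blk 25, set 1) → L1-HIT  vc=[13]
12: 0x2f (blk 5, set 1) → MISS  vc=[13, 25]
13: 0x4c (blk 9, set 1) → MISS  vc=[13, 25, 5]
14: 0x28 (blk 5, set 1) → VC-HIT  vc=[13, 25, 9]

VC = [13, 25, 9]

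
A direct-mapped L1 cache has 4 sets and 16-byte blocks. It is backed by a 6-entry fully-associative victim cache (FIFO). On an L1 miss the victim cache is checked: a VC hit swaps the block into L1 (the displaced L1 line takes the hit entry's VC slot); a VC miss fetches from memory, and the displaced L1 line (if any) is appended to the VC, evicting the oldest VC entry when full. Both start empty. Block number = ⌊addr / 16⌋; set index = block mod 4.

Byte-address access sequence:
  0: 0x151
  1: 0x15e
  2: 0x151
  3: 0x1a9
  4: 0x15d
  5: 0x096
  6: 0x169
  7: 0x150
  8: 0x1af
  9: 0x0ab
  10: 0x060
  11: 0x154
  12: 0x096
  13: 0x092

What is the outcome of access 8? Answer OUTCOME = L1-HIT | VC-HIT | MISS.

#0 0x151→b21/s1 MISS; vc=[]
#1 0x15e→b21/s1 L1-HIT; vc=[]
#2 0x151→b21/s1 L1-HIT; vc=[]
#3 0x1a9→b26/s2 MISS; vc=[]
#4 0x15d→b21/s1 L1-HIT; vc=[]
#5 0x96→b9/s1 MISS; vc=[21]
#6 0x169→b22/s2 MISS; vc=[21,26]
#7 0x150→b21/s1 VC-HIT; vc=[9,26]
#8 0x1af→b26/s2 VC-HIT; vc=[9,22]
#9 0xab→b10/s2 MISS; vc=[9,22,26]
#10 0x60→b6/s2 MISS; vc=[9,22,26,10]
#11 0x154→b21/s1 L1-HIT; vc=[9,22,26,10]
#12 0x96→b9/s1 VC-HIT; vc=[21,22,26,10]
#13 0x92→b9/s1 L1-HIT; vc=[21,22,26,10]

OUTCOME = VC-HIT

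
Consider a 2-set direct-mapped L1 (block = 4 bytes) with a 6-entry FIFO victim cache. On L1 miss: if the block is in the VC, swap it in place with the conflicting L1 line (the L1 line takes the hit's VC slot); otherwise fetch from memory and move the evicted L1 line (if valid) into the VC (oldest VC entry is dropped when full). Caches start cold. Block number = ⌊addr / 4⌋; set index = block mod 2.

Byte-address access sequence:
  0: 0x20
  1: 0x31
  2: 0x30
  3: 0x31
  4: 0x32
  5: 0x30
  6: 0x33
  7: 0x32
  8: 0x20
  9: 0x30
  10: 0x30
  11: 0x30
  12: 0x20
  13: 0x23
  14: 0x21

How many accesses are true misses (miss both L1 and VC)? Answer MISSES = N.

0: 0x20 (blk 8, set 0) → MISS  vc=[]
1: 0x31 (blk 12, set 0) → MISS  vc=[8]
2: 0x30 (blk 12, set 0) → L1-HIT  vc=[8]
3: 0x31 (blk 12, set 0) → L1-HIT  vc=[8]
4: 0x32 (blk 12, set 0) → L1-HIT  vc=[8]
5: 0x30 (blk 12, set 0) → L1-HIT  vc=[8]
6: 0x33 (blk 12, set 0) → L1-HIT  vc=[8]
7: 0x32 (blk 12, set 0) → L1-HIT  vc=[8]
8: 0x20 (blk 8, set 0) → VC-HIT  vc=[12]
9: 0x30 (blk 12, set 0) → VC-HIT  vc=[8]
10: 0x30 (blk 12, set 0) → L1-HIT  vc=[8]
11: 0x30 (blk 12, set 0) → L1-HIT  vc=[8]
12: 0x20 (blk 8, set 0) → VC-HIT  vc=[12]
13: 0x23 (blk 8, set 0) → L1-HIT  vc=[12]
14: 0x21 (blk 8, set 0) → L1-HIT  vc=[12]

MISSES = 2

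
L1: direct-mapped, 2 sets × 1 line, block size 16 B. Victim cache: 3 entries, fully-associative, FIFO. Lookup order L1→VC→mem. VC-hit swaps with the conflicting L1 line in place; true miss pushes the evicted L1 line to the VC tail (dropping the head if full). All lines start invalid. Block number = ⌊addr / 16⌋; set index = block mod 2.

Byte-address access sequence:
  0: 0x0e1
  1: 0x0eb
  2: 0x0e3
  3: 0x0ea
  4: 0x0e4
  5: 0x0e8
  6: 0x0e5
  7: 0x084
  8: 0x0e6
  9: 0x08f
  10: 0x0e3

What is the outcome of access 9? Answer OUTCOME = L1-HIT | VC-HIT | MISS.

0: 0xe1 (blk 14, set 0) → MISS  vc=[]
1: 0xeb (blk 14, set 0) → L1-HIT  vc=[]
2: 0xe3 (blk 14, set 0) → L1-HIT  vc=[]
3: 0xea (blk 14, set 0) → L1-HIT  vc=[]
4: 0xe4 (blk 14, set 0) → L1-HIT  vc=[]
5: 0xe8 (blk 14, set 0) → L1-HIT  vc=[]
6: 0xe5 (blk 14, set 0) → L1-HIT  vc=[]
7: 0x84 (blk 8, set 0) → MISS  vc=[14]
8: 0xe6 (blk 14, set 0) → VC-HIT  vc=[8]
9: 0x8f (blk 8, set 0) → VC-HIT  vc=[14]
10: 0xe3 (blk 14, set 0) → VC-HIT  vc=[8]

OUTCOME = VC-HIT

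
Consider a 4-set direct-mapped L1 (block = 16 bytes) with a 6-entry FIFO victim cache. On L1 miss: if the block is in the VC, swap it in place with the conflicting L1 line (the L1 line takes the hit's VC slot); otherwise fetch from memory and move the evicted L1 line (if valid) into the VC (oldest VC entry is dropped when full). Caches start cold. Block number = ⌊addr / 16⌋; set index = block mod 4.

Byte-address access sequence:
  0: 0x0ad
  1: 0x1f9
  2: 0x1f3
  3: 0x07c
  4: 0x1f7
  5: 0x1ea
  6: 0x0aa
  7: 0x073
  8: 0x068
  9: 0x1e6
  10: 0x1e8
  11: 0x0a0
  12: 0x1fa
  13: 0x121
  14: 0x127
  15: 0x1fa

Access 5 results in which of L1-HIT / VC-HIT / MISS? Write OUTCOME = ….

OUTCOME = MISS

  [0] addr=0xad blk=10 s=2: MISS | VC []
  [1] addr=0x1f9 blk=31 s=3: MISS | VC []
  [2] addr=0x1f3 blk=31 s=3: L1-HIT | VC []
  [3] addr=0x7c blk=7 s=3: MISS | VC [31]
  [4] addr=0x1f7 blk=31 s=3: VC-HIT | VC [7]
  [5] addr=0x1ea blk=30 s=2: MISS | VC [7, 10]
  [6] addr=0xaa blk=10 s=2: VC-HIT | VC [7, 30]
  [7] addr=0x73 blk=7 s=3: VC-HIT | VC [31, 30]
  [8] addr=0x68 blk=6 s=2: MISS | VC [31, 30, 10]
  [9] addr=0x1e6 blk=30 s=2: VC-HIT | VC [31, 6, 10]
  [10] addr=0x1e8 blk=30 s=2: L1-HIT | VC [31, 6, 10]
  [11] addr=0xa0 blk=10 s=2: VC-HIT | VC [31, 6, 30]
  [12] addr=0x1fa blk=31 s=3: VC-HIT | VC [7, 6, 30]
  [13] addr=0x121 blk=18 s=2: MISS | VC [7, 6, 30, 10]
  [14] addr=0x127 blk=18 s=2: L1-HIT | VC [7, 6, 30, 10]
  [15] addr=0x1fa blk=31 s=3: L1-HIT | VC [7, 6, 30, 10]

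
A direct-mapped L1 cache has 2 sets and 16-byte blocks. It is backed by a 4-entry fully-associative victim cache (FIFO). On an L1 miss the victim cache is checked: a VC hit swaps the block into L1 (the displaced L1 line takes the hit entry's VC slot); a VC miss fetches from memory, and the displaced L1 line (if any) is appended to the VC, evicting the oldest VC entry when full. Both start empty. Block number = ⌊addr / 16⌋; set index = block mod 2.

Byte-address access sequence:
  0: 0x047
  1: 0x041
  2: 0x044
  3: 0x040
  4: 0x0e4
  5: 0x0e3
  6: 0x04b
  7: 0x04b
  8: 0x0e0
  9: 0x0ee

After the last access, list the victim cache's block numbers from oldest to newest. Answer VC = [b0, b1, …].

VC = [4]

  [0] addr=0x47 blk=4 s=0: MISS | VC []
  [1] addr=0x41 blk=4 s=0: L1-HIT | VC []
  [2] addr=0x44 blk=4 s=0: L1-HIT | VC []
  [3] addr=0x40 blk=4 s=0: L1-HIT | VC []
  [4] addr=0xe4 blk=14 s=0: MISS | VC [4]
  [5] addr=0xe3 blk=14 s=0: L1-HIT | VC [4]
  [6] addr=0x4b blk=4 s=0: VC-HIT | VC [14]
  [7] addr=0x4b blk=4 s=0: L1-HIT | VC [14]
  [8] addr=0xe0 blk=14 s=0: VC-HIT | VC [4]
  [9] addr=0xee blk=14 s=0: L1-HIT | VC [4]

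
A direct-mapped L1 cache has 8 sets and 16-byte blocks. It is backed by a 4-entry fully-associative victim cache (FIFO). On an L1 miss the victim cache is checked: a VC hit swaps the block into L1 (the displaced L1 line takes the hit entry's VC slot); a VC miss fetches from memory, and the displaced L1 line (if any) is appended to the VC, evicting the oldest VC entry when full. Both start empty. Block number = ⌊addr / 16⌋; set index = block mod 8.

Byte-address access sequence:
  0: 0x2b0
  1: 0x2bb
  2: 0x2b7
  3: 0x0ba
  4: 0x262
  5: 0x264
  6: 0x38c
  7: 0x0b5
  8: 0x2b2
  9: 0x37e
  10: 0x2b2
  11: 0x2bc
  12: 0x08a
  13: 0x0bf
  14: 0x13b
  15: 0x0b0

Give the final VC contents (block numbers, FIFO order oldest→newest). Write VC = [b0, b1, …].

  [0] addr=0x2b0 blk=43 s=3: MISS | VC []
  [1] addr=0x2bb blk=43 s=3: L1-HIT | VC []
  [2] addr=0x2b7 blk=43 s=3: L1-HIT | VC []
  [3] addr=0xba blk=11 s=3: MISS | VC [43]
  [4] addr=0x262 blk=38 s=6: MISS | VC [43]
  [5] addr=0x264 blk=38 s=6: L1-HIT | VC [43]
  [6] addr=0x38c blk=56 s=0: MISS | VC [43]
  [7] addr=0xb5 blk=11 s=3: L1-HIT | VC [43]
  [8] addr=0x2b2 blk=43 s=3: VC-HIT | VC [11]
  [9] addr=0x37e blk=55 s=7: MISS | VC [11]
  [10] addr=0x2b2 blk=43 s=3: L1-HIT | VC [11]
  [11] addr=0x2bc blk=43 s=3: L1-HIT | VC [11]
  [12] addr=0x8a blk=8 s=0: MISS | VC [11, 56]
  [13] addr=0xbf blk=11 s=3: VC-HIT | VC [43, 56]
  [14] addr=0x13b blk=19 s=3: MISS | VC [43, 56, 11]
  [15] addr=0xb0 blk=11 s=3: VC-HIT | VC [43, 56, 19]

VC = [43, 56, 19]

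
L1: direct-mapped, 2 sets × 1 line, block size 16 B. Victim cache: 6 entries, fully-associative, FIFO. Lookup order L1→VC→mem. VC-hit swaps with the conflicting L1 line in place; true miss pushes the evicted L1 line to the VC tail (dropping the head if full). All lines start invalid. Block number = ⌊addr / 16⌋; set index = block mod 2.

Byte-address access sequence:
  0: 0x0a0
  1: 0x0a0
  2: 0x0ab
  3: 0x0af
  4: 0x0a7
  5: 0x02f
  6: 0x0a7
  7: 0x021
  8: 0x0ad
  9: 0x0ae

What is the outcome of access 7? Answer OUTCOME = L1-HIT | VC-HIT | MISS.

0: 0xa0 (blk 10, set 0) → MISS  vc=[]
1: 0xa0 (blk 10, set 0) → L1-HIT  vc=[]
2: 0xab (blk 10, set 0) → L1-HIT  vc=[]
3: 0xaf (blk 10, set 0) → L1-HIT  vc=[]
4: 0xa7 (blk 10, set 0) → L1-HIT  vc=[]
5: 0x2f (blk 2, set 0) → MISS  vc=[10]
6: 0xa7 (blk 10, set 0) → VC-HIT  vc=[2]
7: 0x21 (blk 2, set 0) → VC-HIT  vc=[10]
8: 0xad (blk 10, set 0) → VC-HIT  vc=[2]
9: 0xae (blk 10, set 0) → L1-HIT  vc=[2]

OUTCOME = VC-HIT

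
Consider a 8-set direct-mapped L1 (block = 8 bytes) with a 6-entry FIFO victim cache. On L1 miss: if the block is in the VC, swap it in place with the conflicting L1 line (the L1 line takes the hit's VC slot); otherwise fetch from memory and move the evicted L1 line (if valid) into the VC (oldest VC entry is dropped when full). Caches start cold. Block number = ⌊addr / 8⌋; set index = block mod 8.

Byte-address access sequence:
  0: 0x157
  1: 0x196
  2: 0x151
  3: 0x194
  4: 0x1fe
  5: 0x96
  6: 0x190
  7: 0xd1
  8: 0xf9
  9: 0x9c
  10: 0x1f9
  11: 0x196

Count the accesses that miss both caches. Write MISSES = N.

#0 0x157→b42/s2 MISS; vc=[]
#1 0x196→b50/s2 MISS; vc=[42]
#2 0x151→b42/s2 VC-HIT; vc=[50]
#3 0x194→b50/s2 VC-HIT; vc=[42]
#4 0x1fe→b63/s7 MISS; vc=[42]
#5 0x96→b18/s2 MISS; vc=[42,50]
#6 0x190→b50/s2 VC-HIT; vc=[42,18]
#7 0xd1→b26/s2 MISS; vc=[42,18,50]
#8 0xf9→b31/s7 MISS; vc=[42,18,50,63]
#9 0x9c→b19/s3 MISS; vc=[42,18,50,63]
#10 0x1f9→b63/s7 VC-HIT; vc=[42,18,50,31]
#11 0x196→b50/s2 VC-HIT; vc=[42,18,26,31]

MISSES = 7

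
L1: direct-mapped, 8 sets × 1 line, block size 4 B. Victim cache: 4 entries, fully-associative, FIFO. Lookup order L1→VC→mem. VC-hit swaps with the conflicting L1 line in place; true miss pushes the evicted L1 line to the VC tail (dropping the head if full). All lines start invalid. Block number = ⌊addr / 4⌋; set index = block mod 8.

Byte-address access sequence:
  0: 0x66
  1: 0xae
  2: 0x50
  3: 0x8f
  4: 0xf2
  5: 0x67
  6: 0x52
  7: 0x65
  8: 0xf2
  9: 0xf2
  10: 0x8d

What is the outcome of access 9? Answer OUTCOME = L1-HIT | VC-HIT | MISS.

0: 0x66 (blk 25, set 1) → MISS  vc=[]
1: 0xae (blk 43, set 3) → MISS  vc=[]
2: 0x50 (blk 20, set 4) → MISS  vc=[]
3: 0x8f (blk 35, set 3) → MISS  vc=[43]
4: 0xf2 (blk 60, set 4) → MISS  vc=[43, 20]
5: 0x67 (blk 25, set 1) → L1-HIT  vc=[43, 20]
6: 0x52 (blk 20, set 4) → VC-HIT  vc=[43, 60]
7: 0x65 (blk 25, set 1) → L1-HIT  vc=[43, 60]
8: 0xf2 (blk 60, set 4) → VC-HIT  vc=[43, 20]
9: 0xf2 (blk 60, set 4) → L1-HIT  vc=[43, 20]
10: 0x8d (blk 35, set 3) → L1-HIT  vc=[43, 20]

OUTCOME = L1-HIT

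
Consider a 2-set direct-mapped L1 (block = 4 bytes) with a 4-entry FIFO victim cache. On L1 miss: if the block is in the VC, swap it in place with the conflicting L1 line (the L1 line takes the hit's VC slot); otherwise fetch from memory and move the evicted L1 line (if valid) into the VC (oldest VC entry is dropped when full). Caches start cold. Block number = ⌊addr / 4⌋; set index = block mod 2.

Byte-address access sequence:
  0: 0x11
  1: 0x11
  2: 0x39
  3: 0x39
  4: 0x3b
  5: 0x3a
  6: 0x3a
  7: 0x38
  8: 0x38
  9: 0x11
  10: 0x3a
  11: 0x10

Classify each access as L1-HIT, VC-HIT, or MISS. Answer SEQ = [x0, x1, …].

SEQ = [MISS, L1-HIT, MISS, L1-HIT, L1-HIT, L1-HIT, L1-HIT, L1-HIT, L1-HIT, VC-HIT, VC-HIT, VC-HIT]

0: 0x11 (blk 4, set 0) → MISS  vc=[]
1: 0x11 (blk 4, set 0) → L1-HIT  vc=[]
2: 0x39 (blk 14, set 0) → MISS  vc=[4]
3: 0x39 (blk 14, set 0) → L1-HIT  vc=[4]
4: 0x3b (blk 14, set 0) → L1-HIT  vc=[4]
5: 0x3a (blk 14, set 0) → L1-HIT  vc=[4]
6: 0x3a (blk 14, set 0) → L1-HIT  vc=[4]
7: 0x38 (blk 14, set 0) → L1-HIT  vc=[4]
8: 0x38 (blk 14, set 0) → L1-HIT  vc=[4]
9: 0x11 (blk 4, set 0) → VC-HIT  vc=[14]
10: 0x3a (blk 14, set 0) → VC-HIT  vc=[4]
11: 0x10 (blk 4, set 0) → VC-HIT  vc=[14]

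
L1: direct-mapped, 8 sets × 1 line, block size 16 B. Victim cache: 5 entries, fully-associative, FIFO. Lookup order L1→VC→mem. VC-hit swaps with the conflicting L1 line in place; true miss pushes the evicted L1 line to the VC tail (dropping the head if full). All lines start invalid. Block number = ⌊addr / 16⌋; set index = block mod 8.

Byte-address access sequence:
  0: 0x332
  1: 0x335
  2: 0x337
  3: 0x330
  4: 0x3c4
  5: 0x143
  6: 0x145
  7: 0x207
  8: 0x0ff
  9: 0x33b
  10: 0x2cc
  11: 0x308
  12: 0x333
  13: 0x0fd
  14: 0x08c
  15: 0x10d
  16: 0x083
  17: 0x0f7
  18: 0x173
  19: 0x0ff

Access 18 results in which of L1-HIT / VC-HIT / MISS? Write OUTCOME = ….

#0 0x332→b51/s3 MISS; vc=[]
#1 0x335→b51/s3 L1-HIT; vc=[]
#2 0x337→b51/s3 L1-HIT; vc=[]
#3 0x330→b51/s3 L1-HIT; vc=[]
#4 0x3c4→b60/s4 MISS; vc=[]
#5 0x143→b20/s4 MISS; vc=[60]
#6 0x145→b20/s4 L1-HIT; vc=[60]
#7 0x207→b32/s0 MISS; vc=[60]
#8 0xff→b15/s7 MISS; vc=[60]
#9 0x33b→b51/s3 L1-HIT; vc=[60]
#10 0x2cc→b44/s4 MISS; vc=[60,20]
#11 0x308→b48/s0 MISS; vc=[60,20,32]
#12 0x333→b51/s3 L1-HIT; vc=[60,20,32]
#13 0xfd→b15/s7 L1-HIT; vc=[60,20,32]
#14 0x8c→b8/s0 MISS; vc=[60,20,32,48]
#15 0x10d→b16/s0 MISS; vc=[60,20,32,48,8]
#16 0x83→b8/s0 VC-HIT; vc=[60,20,32,48,16]
#17 0xf7→b15/s7 L1-HIT; vc=[60,20,32,48,16]
#18 0x173→b23/s7 MISS; vc=[20,32,48,16,15]
#19 0xff→b15/s7 VC-HIT; vc=[20,32,48,16,23]

OUTCOME = MISS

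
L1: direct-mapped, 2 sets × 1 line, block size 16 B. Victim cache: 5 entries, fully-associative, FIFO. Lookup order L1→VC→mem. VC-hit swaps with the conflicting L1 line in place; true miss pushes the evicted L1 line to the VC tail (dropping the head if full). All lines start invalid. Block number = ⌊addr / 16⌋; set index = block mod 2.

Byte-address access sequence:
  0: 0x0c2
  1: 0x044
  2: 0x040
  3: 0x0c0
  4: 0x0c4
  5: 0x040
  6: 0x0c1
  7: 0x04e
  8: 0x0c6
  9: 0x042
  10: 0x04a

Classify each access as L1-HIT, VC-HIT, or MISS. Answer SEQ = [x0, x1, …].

SEQ = [MISS, MISS, L1-HIT, VC-HIT, L1-HIT, VC-HIT, VC-HIT, VC-HIT, VC-HIT, VC-HIT, L1-HIT]

0: 0xc2 (blk 12, set 0) → MISS  vc=[]
1: 0x44 (blk 4, set 0) → MISS  vc=[12]
2: 0x40 (blk 4, set 0) → L1-HIT  vc=[12]
3: 0xc0 (blk 12, set 0) → VC-HIT  vc=[4]
4: 0xc4 (blk 12, set 0) → L1-HIT  vc=[4]
5: 0x40 (blk 4, set 0) → VC-HIT  vc=[12]
6: 0xc1 (blk 12, set 0) → VC-HIT  vc=[4]
7: 0x4e (blk 4, set 0) → VC-HIT  vc=[12]
8: 0xc6 (blk 12, set 0) → VC-HIT  vc=[4]
9: 0x42 (blk 4, set 0) → VC-HIT  vc=[12]
10: 0x4a (blk 4, set 0) → L1-HIT  vc=[12]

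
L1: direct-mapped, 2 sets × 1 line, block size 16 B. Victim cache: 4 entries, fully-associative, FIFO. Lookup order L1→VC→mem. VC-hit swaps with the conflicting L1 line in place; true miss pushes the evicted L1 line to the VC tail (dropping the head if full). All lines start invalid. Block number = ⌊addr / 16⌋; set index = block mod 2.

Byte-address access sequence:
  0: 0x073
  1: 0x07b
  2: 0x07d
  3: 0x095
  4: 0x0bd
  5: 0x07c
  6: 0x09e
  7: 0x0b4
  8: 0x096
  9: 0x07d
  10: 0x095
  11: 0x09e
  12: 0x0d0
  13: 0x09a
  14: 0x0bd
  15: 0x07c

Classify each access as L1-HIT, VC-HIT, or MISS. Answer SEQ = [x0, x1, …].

0: 0x73 (blk 7, set 1) → MISS  vc=[]
1: 0x7b (blk 7, set 1) → L1-HIT  vc=[]
2: 0x7d (blk 7, set 1) → L1-HIT  vc=[]
3: 0x95 (blk 9, set 1) → MISS  vc=[7]
4: 0xbd (blk 11, set 1) → MISS  vc=[7, 9]
5: 0x7c (blk 7, set 1) → VC-HIT  vc=[11, 9]
6: 0x9e (blk 9, set 1) → VC-HIT  vc=[11, 7]
7: 0xb4 (blk 11, set 1) → VC-HIT  vc=[9, 7]
8: 0x96 (blk 9, set 1) → VC-HIT  vc=[11, 7]
9: 0x7d (blk 7, set 1) → VC-HIT  vc=[11, 9]
10: 0x95 (blk 9, set 1) → VC-HIT  vc=[11, 7]
11: 0x9e (blk 9, set 1) → L1-HIT  vc=[11, 7]
12: 0xd0 (blk 13, set 1) → MISS  vc=[11, 7, 9]
13: 0x9a (blk 9, set 1) → VC-HIT  vc=[11, 7, 13]
14: 0xbd (blk 11, set 1) → VC-HIT  vc=[9, 7, 13]
15: 0x7c (blk 7, set 1) → VC-HIT  vc=[9, 11, 13]

SEQ = [MISS, L1-HIT, L1-HIT, MISS, MISS, VC-HIT, VC-HIT, VC-HIT, VC-HIT, VC-HIT, VC-HIT, L1-HIT, MISS, VC-HIT, VC-HIT, VC-HIT]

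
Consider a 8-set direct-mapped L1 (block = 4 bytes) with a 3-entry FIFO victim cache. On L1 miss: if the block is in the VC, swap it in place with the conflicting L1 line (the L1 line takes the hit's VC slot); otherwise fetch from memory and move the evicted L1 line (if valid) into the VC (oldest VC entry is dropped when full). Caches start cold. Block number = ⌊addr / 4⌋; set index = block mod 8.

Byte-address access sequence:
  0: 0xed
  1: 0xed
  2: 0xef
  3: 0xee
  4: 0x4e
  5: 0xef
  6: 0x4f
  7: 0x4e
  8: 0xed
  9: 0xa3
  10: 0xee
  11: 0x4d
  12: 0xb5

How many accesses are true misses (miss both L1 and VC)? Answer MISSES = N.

  [0] addr=0xed blk=59 s=3: MISS | VC []
  [1] addr=0xed blk=59 s=3: L1-HIT | VC []
  [2] addr=0xef blk=59 s=3: L1-HIT | VC []
  [3] addr=0xee blk=59 s=3: L1-HIT | VC []
  [4] addr=0x4e blk=19 s=3: MISS | VC [59]
  [5] addr=0xef blk=59 s=3: VC-HIT | VC [19]
  [6] addr=0x4f blk=19 s=3: VC-HIT | VC [59]
  [7] addr=0x4e blk=19 s=3: L1-HIT | VC [59]
  [8] addr=0xed blk=59 s=3: VC-HIT | VC [19]
  [9] addr=0xa3 blk=40 s=0: MISS | VC [19]
  [10] addr=0xee blk=59 s=3: L1-HIT | VC [19]
  [11] addr=0x4d blk=19 s=3: VC-HIT | VC [59]
  [12] addr=0xb5 blk=45 s=5: MISS | VC [59]

MISSES = 4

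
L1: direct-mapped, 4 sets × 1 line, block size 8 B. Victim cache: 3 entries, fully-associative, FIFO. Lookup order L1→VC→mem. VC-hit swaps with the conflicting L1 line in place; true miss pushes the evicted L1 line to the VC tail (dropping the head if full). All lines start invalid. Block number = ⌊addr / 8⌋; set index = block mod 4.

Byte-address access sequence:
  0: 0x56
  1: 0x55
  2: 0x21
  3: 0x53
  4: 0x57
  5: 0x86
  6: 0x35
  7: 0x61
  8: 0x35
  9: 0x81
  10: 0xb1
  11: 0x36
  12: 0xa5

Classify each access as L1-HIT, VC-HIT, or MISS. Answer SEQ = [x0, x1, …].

SEQ = [MISS, L1-HIT, MISS, L1-HIT, L1-HIT, MISS, MISS, MISS, L1-HIT, VC-HIT, MISS, VC-HIT, MISS]

0: 0x56 (blk 10, set 2) → MISS  vc=[]
1: 0x55 (blk 10, set 2) → L1-HIT  vc=[]
2: 0x21 (blk 4, set 0) → MISS  vc=[]
3: 0x53 (blk 10, set 2) → L1-HIT  vc=[]
4: 0x57 (blk 10, set 2) → L1-HIT  vc=[]
5: 0x86 (blk 16, set 0) → MISS  vc=[4]
6: 0x35 (blk 6, set 2) → MISS  vc=[4, 10]
7: 0x61 (blk 12, set 0) → MISS  vc=[4, 10, 16]
8: 0x35 (blk 6, set 2) → L1-HIT  vc=[4, 10, 16]
9: 0x81 (blk 16, set 0) → VC-HIT  vc=[4, 10, 12]
10: 0xb1 (blk 22, set 2) → MISS  vc=[10, 12, 6]
11: 0x36 (blk 6, set 2) → VC-HIT  vc=[10, 12, 22]
12: 0xa5 (blk 20, set 0) → MISS  vc=[12, 22, 16]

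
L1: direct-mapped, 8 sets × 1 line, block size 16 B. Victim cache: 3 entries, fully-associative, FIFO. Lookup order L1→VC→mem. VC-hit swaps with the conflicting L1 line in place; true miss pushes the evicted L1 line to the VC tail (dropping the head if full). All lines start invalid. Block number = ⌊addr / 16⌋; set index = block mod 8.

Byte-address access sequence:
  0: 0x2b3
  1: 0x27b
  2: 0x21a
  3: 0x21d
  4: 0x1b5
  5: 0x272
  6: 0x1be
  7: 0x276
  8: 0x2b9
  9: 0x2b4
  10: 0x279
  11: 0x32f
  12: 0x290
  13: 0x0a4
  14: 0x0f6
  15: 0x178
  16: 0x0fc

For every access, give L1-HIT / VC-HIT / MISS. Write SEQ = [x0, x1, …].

SEQ = [MISS, MISS, MISS, L1-HIT, MISS, L1-HIT, L1-HIT, L1-HIT, VC-HIT, L1-HIT, L1-HIT, MISS, MISS, MISS, MISS, MISS, VC-HIT]

0: 0x2b3 (blk 43, set 3) → MISS  vc=[]
1: 0x27b (blk 39, set 7) → MISS  vc=[]
2: 0x21a (blk 33, set 1) → MISS  vc=[]
3: 0x21d (blk 33, set 1) → L1-HIT  vc=[]
4: 0x1b5 (blk 27, set 3) → MISS  vc=[43]
5: 0x272 (blk 39, set 7) → L1-HIT  vc=[43]
6: 0x1be (blk 27, set 3) → L1-HIT  vc=[43]
7: 0x276 (blk 39, set 7) → L1-HIT  vc=[43]
8: 0x2b9 (blk 43, set 3) → VC-HIT  vc=[27]
9: 0x2b4 (blk 43, set 3) → L1-HIT  vc=[27]
10: 0x279 (blk 39, set 7) → L1-HIT  vc=[27]
11: 0x32f (blk 50, set 2) → MISS  vc=[27]
12: 0x290 (blk 41, set 1) → MISS  vc=[27, 33]
13: 0xa4 (blk 10, set 2) → MISS  vc=[27, 33, 50]
14: 0xf6 (blk 15, set 7) → MISS  vc=[33, 50, 39]
15: 0x178 (blk 23, set 7) → MISS  vc=[50, 39, 15]
16: 0xfc (blk 15, set 7) → VC-HIT  vc=[50, 39, 23]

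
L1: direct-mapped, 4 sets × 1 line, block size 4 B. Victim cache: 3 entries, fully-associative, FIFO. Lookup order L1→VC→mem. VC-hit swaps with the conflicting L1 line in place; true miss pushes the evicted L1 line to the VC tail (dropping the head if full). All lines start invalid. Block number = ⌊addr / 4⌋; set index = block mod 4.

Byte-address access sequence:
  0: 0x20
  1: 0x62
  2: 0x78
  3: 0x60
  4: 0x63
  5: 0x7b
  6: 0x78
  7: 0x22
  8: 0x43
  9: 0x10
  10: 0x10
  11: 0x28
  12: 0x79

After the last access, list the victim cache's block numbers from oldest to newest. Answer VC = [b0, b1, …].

VC = [8, 16, 10]

  [0] addr=0x20 blk=8 s=0: MISS | VC []
  [1] addr=0x62 blk=24 s=0: MISS | VC [8]
  [2] addr=0x78 blk=30 s=2: MISS | VC [8]
  [3] addr=0x60 blk=24 s=0: L1-HIT | VC [8]
  [4] addr=0x63 blk=24 s=0: L1-HIT | VC [8]
  [5] addr=0x7b blk=30 s=2: L1-HIT | VC [8]
  [6] addr=0x78 blk=30 s=2: L1-HIT | VC [8]
  [7] addr=0x22 blk=8 s=0: VC-HIT | VC [24]
  [8] addr=0x43 blk=16 s=0: MISS | VC [24, 8]
  [9] addr=0x10 blk=4 s=0: MISS | VC [24, 8, 16]
  [10] addr=0x10 blk=4 s=0: L1-HIT | VC [24, 8, 16]
  [11] addr=0x28 blk=10 s=2: MISS | VC [8, 16, 30]
  [12] addr=0x79 blk=30 s=2: VC-HIT | VC [8, 16, 10]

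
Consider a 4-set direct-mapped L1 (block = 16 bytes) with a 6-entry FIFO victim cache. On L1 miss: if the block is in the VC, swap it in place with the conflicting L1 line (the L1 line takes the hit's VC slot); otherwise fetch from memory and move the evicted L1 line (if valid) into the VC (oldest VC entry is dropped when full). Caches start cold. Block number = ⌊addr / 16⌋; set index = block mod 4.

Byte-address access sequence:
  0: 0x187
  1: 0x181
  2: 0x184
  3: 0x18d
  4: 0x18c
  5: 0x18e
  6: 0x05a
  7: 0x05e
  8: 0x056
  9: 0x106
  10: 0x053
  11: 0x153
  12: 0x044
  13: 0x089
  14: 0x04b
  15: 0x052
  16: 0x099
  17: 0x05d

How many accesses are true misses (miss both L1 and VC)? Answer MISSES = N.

MISSES = 7

#0 0x187→b24/s0 MISS; vc=[]
#1 0x181→b24/s0 L1-HIT; vc=[]
#2 0x184→b24/s0 L1-HIT; vc=[]
#3 0x18d→b24/s0 L1-HIT; vc=[]
#4 0x18c→b24/s0 L1-HIT; vc=[]
#5 0x18e→b24/s0 L1-HIT; vc=[]
#6 0x5a→b5/s1 MISS; vc=[]
#7 0x5e→b5/s1 L1-HIT; vc=[]
#8 0x56→b5/s1 L1-HIT; vc=[]
#9 0x106→b16/s0 MISS; vc=[24]
#10 0x53→b5/s1 L1-HIT; vc=[24]
#11 0x153→b21/s1 MISS; vc=[24,5]
#12 0x44→b4/s0 MISS; vc=[24,5,16]
#13 0x89→b8/s0 MISS; vc=[24,5,16,4]
#14 0x4b→b4/s0 VC-HIT; vc=[24,5,16,8]
#15 0x52→b5/s1 VC-HIT; vc=[24,21,16,8]
#16 0x99→b9/s1 MISS; vc=[24,21,16,8,5]
#17 0x5d→b5/s1 VC-HIT; vc=[24,21,16,8,9]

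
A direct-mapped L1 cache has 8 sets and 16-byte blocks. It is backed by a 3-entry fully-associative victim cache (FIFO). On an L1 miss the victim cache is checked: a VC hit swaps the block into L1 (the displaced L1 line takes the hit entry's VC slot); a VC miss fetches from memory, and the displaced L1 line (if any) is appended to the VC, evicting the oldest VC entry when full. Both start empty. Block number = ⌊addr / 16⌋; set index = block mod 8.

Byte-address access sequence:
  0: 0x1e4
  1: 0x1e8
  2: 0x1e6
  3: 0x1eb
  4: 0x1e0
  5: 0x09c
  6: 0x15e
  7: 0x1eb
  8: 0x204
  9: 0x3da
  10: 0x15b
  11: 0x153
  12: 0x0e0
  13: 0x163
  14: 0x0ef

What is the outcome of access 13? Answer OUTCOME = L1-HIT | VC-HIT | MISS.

0: 0x1e4 (blk 30, set 6) → MISS  vc=[]
1: 0x1e8 (blk 30, set 6) → L1-HIT  vc=[]
2: 0x1e6 (blk 30, set 6) → L1-HIT  vc=[]
3: 0x1eb (blk 30, set 6) → L1-HIT  vc=[]
4: 0x1e0 (blk 30, set 6) → L1-HIT  vc=[]
5: 0x9c (blk 9, set 1) → MISS  vc=[]
6: 0x15e (blk 21, set 5) → MISS  vc=[]
7: 0x1eb (blk 30, set 6) → L1-HIT  vc=[]
8: 0x204 (blk 32, set 0) → MISS  vc=[]
9: 0x3da (blk 61, set 5) → MISS  vc=[21]
10: 0x15b (blk 21, set 5) → VC-HIT  vc=[61]
11: 0x153 (blk 21, set 5) → L1-HIT  vc=[61]
12: 0xe0 (blk 14, set 6) → MISS  vc=[61, 30]
13: 0x163 (blk 22, set 6) → MISS  vc=[61, 30, 14]
14: 0xef (blk 14, set 6) → VC-HIT  vc=[61, 30, 22]

OUTCOME = MISS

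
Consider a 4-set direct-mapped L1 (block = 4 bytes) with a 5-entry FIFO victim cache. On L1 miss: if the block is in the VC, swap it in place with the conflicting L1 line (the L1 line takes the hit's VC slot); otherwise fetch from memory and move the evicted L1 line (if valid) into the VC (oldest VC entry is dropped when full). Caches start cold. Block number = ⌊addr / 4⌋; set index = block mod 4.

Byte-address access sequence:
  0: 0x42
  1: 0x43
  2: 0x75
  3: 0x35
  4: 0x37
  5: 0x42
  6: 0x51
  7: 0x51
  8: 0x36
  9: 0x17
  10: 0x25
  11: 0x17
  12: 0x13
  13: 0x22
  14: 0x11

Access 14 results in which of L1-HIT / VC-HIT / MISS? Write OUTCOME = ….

OUTCOME = VC-HIT

  [0] addr=0x42 blk=16 s=0: MISS | VC []
  [1] addr=0x43 blk=16 s=0: L1-HIT | VC []
  [2] addr=0x75 blk=29 s=1: MISS | VC []
  [3] addr=0x35 blk=13 s=1: MISS | VC [29]
  [4] addr=0x37 blk=13 s=1: L1-HIT | VC [29]
  [5] addr=0x42 blk=16 s=0: L1-HIT | VC [29]
  [6] addr=0x51 blk=20 s=0: MISS | VC [29, 16]
  [7] addr=0x51 blk=20 s=0: L1-HIT | VC [29, 16]
  [8] addr=0x36 blk=13 s=1: L1-HIT | VC [29, 16]
  [9] addr=0x17 blk=5 s=1: MISS | VC [29, 16, 13]
  [10] addr=0x25 blk=9 s=1: MISS | VC [29, 16, 13, 5]
  [11] addr=0x17 blk=5 s=1: VC-HIT | VC [29, 16, 13, 9]
  [12] addr=0x13 blk=4 s=0: MISS | VC [29, 16, 13, 9, 20]
  [13] addr=0x22 blk=8 s=0: MISS | VC [16, 13, 9, 20, 4]
  [14] addr=0x11 blk=4 s=0: VC-HIT | VC [16, 13, 9, 20, 8]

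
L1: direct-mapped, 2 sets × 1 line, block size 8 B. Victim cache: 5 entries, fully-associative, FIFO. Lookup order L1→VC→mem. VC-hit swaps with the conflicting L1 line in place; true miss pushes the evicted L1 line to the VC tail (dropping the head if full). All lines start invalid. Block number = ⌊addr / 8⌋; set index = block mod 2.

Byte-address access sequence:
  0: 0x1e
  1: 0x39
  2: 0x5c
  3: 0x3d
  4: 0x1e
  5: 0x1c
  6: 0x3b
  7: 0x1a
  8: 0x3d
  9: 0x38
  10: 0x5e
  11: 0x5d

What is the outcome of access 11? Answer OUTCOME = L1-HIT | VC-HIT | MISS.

OUTCOME = L1-HIT

#0 0x1e→b3/s1 MISS; vc=[]
#1 0x39→b7/s1 MISS; vc=[3]
#2 0x5c→b11/s1 MISS; vc=[3,7]
#3 0x3d→b7/s1 VC-HIT; vc=[3,11]
#4 0x1e→b3/s1 VC-HIT; vc=[7,11]
#5 0x1c→b3/s1 L1-HIT; vc=[7,11]
#6 0x3b→b7/s1 VC-HIT; vc=[3,11]
#7 0x1a→b3/s1 VC-HIT; vc=[7,11]
#8 0x3d→b7/s1 VC-HIT; vc=[3,11]
#9 0x38→b7/s1 L1-HIT; vc=[3,11]
#10 0x5e→b11/s1 VC-HIT; vc=[3,7]
#11 0x5d→b11/s1 L1-HIT; vc=[3,7]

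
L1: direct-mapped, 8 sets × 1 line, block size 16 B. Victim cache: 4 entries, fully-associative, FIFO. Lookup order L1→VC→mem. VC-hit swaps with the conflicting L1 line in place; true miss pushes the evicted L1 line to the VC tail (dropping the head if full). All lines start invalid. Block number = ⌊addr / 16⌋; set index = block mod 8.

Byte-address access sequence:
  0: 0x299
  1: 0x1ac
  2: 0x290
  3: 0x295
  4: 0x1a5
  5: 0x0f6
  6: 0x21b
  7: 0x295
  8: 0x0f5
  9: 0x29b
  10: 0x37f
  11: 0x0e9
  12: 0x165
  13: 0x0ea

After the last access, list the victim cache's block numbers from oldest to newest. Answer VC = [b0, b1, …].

VC = [33, 15, 22]

#0 0x299→b41/s1 MISS; vc=[]
#1 0x1ac→b26/s2 MISS; vc=[]
#2 0x290→b41/s1 L1-HIT; vc=[]
#3 0x295→b41/s1 L1-HIT; vc=[]
#4 0x1a5→b26/s2 L1-HIT; vc=[]
#5 0xf6→b15/s7 MISS; vc=[]
#6 0x21b→b33/s1 MISS; vc=[41]
#7 0x295→b41/s1 VC-HIT; vc=[33]
#8 0xf5→b15/s7 L1-HIT; vc=[33]
#9 0x29b→b41/s1 L1-HIT; vc=[33]
#10 0x37f→b55/s7 MISS; vc=[33,15]
#11 0xe9→b14/s6 MISS; vc=[33,15]
#12 0x165→b22/s6 MISS; vc=[33,15,14]
#13 0xea→b14/s6 VC-HIT; vc=[33,15,22]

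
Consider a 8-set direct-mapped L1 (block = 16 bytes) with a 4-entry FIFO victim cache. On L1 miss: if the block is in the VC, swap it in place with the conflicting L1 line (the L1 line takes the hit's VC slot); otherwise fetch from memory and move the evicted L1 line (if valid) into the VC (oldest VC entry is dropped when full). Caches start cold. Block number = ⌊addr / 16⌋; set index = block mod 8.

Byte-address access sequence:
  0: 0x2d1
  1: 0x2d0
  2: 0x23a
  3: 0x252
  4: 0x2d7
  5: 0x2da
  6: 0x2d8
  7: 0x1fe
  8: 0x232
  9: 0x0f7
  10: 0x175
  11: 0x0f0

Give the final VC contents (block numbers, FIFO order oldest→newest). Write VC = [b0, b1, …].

#0 0x2d1→b45/s5 MISS; vc=[]
#1 0x2d0→b45/s5 L1-HIT; vc=[]
#2 0x23a→b35/s3 MISS; vc=[]
#3 0x252→b37/s5 MISS; vc=[45]
#4 0x2d7→b45/s5 VC-HIT; vc=[37]
#5 0x2da→b45/s5 L1-HIT; vc=[37]
#6 0x2d8→b45/s5 L1-HIT; vc=[37]
#7 0x1fe→b31/s7 MISS; vc=[37]
#8 0x232→b35/s3 L1-HIT; vc=[37]
#9 0xf7→b15/s7 MISS; vc=[37,31]
#10 0x175→b23/s7 MISS; vc=[37,31,15]
#11 0xf0→b15/s7 VC-HIT; vc=[37,31,23]

VC = [37, 31, 23]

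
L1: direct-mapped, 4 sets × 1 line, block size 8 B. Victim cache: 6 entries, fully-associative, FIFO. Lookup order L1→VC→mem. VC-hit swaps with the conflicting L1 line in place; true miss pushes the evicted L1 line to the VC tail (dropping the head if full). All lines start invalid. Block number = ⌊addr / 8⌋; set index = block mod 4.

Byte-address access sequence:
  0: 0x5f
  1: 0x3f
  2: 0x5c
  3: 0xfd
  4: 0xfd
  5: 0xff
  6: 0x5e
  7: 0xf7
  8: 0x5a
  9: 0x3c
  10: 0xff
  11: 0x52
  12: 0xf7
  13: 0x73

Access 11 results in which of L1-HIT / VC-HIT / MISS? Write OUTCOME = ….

#0 0x5f→b11/s3 MISS; vc=[]
#1 0x3f→b7/s3 MISS; vc=[11]
#2 0x5c→b11/s3 VC-HIT; vc=[7]
#3 0xfd→b31/s3 MISS; vc=[7,11]
#4 0xfd→b31/s3 L1-HIT; vc=[7,11]
#5 0xff→b31/s3 L1-HIT; vc=[7,11]
#6 0x5e→b11/s3 VC-HIT; vc=[7,31]
#7 0xf7→b30/s2 MISS; vc=[7,31]
#8 0x5a→b11/s3 L1-HIT; vc=[7,31]
#9 0x3c→b7/s3 VC-HIT; vc=[11,31]
#10 0xff→b31/s3 VC-HIT; vc=[11,7]
#11 0x52→b10/s2 MISS; vc=[11,7,30]
#12 0xf7→b30/s2 VC-HIT; vc=[11,7,10]
#13 0x73→b14/s2 MISS; vc=[11,7,10,30]

OUTCOME = MISS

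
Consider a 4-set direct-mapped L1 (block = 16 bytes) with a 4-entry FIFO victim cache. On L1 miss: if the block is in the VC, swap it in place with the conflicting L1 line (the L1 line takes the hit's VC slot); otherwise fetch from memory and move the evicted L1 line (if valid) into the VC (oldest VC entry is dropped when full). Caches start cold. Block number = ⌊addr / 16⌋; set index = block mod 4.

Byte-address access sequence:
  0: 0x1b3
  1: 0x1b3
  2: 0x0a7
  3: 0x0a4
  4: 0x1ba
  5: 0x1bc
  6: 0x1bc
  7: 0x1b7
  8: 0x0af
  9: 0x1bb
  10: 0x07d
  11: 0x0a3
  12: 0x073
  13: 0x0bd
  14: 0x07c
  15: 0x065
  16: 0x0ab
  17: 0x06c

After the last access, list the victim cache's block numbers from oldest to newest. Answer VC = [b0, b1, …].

#0 0x1b3→b27/s3 MISS; vc=[]
#1 0x1b3→b27/s3 L1-HIT; vc=[]
#2 0xa7→b10/s2 MISS; vc=[]
#3 0xa4→b10/s2 L1-HIT; vc=[]
#4 0x1ba→b27/s3 L1-HIT; vc=[]
#5 0x1bc→b27/s3 L1-HIT; vc=[]
#6 0x1bc→b27/s3 L1-HIT; vc=[]
#7 0x1b7→b27/s3 L1-HIT; vc=[]
#8 0xaf→b10/s2 L1-HIT; vc=[]
#9 0x1bb→b27/s3 L1-HIT; vc=[]
#10 0x7d→b7/s3 MISS; vc=[27]
#11 0xa3→b10/s2 L1-HIT; vc=[27]
#12 0x73→b7/s3 L1-HIT; vc=[27]
#13 0xbd→b11/s3 MISS; vc=[27,7]
#14 0x7c→b7/s3 VC-HIT; vc=[27,11]
#15 0x65→b6/s2 MISS; vc=[27,11,10]
#16 0xab→b10/s2 VC-HIT; vc=[27,11,6]
#17 0x6c→b6/s2 VC-HIT; vc=[27,11,10]

VC = [27, 11, 10]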